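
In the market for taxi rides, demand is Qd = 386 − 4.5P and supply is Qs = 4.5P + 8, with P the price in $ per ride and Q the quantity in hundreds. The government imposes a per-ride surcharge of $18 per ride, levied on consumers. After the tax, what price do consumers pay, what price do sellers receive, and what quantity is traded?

Consumers pay $51; sellers receive $33; quantity = 156.5.

Without the tax, 386 − 4.5P = 4.5P + 8 gives 9P = 378, so P* = $42 and Q* = 197.
With the tax collected from consumers, demand (in seller-price terms) shifts: Qd = 386 − 4.5(P + 18).
New equilibrium: consumers pay $51, sellers receive $33, Q = 156.5. (Wedge: Pb − Ps = 18.)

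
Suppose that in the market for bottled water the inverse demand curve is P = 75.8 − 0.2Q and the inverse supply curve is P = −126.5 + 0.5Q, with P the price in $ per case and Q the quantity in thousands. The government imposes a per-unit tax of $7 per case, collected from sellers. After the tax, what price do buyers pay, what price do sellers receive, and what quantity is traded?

Buyers pay $20; sellers receive $13; quantity = 279.

Rewrite in direct form: Qd = 379 − 5P and Qs = 2P + 253.
Before the tax: set 379 − 5P = 2P + 253 → P* = $18, Q* = 289.
With the tax collected from sellers, supply shifts: Qs = 2(P − 7) + 253.
New equilibrium: buyers pay $20, sellers receive $13, Q = 279. (Wedge: Pb − Ps = 7.)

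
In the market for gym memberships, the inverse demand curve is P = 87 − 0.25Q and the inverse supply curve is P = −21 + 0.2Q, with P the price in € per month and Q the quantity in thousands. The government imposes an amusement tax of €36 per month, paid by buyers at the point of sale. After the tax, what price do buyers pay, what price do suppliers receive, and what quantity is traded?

Rewrite in direct form: Qd = 348 − 4P and Qs = 5P + 105.
Without the tax, 348 − 4P = 5P + 105 gives 9P = 243, so P* = €27 and Q* = 240.
With the tax collected from buyers, demand (in seller-price terms) shifts: Qd = 348 − 4(P + 36).
New equilibrium: buyers pay €47, suppliers receive €11, Q = 160. (Wedge: Pb − Ps = 36.)

Buyers pay €47; suppliers receive €11; quantity = 160.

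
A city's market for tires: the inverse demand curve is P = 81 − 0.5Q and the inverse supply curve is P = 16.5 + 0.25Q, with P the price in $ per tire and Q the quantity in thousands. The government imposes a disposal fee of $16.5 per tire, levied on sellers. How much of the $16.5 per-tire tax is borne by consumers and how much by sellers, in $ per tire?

Inverting to Q(P) form: Qd = 162 − 2P; Qs = 4P − 66.
Without the tax, 162 − 2P = 4P − 66 gives 6P = 228, so P* = $38 and Q* = 86.
With the tax collected from sellers, supply shifts: Qs = 4(P − 16.5) − 66.
Solving gives Q = 64 with consumers paying $49 and sellers receiving $32.5 (the $16.5 wedge).
Burden on consumers: $11; on sellers: $5.5. (They sum to $16.5.)
The less price-elastic side of the market bears the larger share of a per-unit tax.

Consumers bear $11 per tire; sellers bear $5.5 per tire.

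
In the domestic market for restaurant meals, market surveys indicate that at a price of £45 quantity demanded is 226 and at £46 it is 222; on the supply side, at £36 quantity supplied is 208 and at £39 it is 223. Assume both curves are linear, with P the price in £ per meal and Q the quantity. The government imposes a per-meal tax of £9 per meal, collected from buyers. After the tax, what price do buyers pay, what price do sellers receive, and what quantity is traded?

Buyers pay £47; sellers receive £38; quantity = 218.

Demand slope: (222 − 226)/(46 − 45) = -4, so Qd = 406 − 4P.
Supply slope: (223 − 208)/(39 − 36) = 5, so Qs = 5P + 28.
Without the tax, 406 − 4P = 5P + 28 gives 9P = 378, so P* = £42 and Q* = 238.
With the tax collected from buyers, demand (in seller-price terms) shifts: Qd = 406 − 4(P + 9).
Solving gives Q = 218 with buyers paying £47 and sellers receiving £38 (the £9 wedge).
The less price-elastic side of the market bears the larger share of a per-unit tax.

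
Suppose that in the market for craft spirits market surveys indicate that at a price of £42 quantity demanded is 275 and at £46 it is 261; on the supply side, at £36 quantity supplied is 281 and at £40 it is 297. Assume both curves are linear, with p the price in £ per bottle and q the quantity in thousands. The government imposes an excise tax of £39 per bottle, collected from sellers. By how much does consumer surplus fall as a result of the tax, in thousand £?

Demand slope: (261 − 275)/(46 − 42) = -3.5, so qd = 422 − 3.5p.
Supply slope: (297 − 281)/(40 − 36) = 4, so qs = 4p + 137.
Before the tax: set 422 − 3.5p = 4p + 137 → p* = £38, q* = 289.
With the tax collected from sellers, supply shifts: qs = 4(p − 39) + 137.
New equilibrium: buyers pay £58.8, sellers receive £19.8, q = 216.2. (Wedge: pb − ps = 39.)
ΔCS is the trapezoid between Q = 216.2 and Q = 289 of height £20.8: ½ · (289 + 216.2) · 20.8 = £5254.08.

Consumer surplus falls by £5254.08 thousand.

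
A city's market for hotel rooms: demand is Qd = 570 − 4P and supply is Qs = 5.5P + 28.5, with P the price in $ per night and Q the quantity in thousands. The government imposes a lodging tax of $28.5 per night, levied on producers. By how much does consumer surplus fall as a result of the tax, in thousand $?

Without the tax, 570 − 4P = 5.5P + 28.5 gives 9.5P = 541.5, so P* = $57 and Q* = 342.
With the tax collected from producers, supply shifts: Qs = 5.5(P − 28.5) + 28.5.
Solving gives Q = 276 with buyers paying $73.5 and producers receiving $45 (the $28.5 wedge).
ΔCS is the trapezoid between Q = 276 and Q = 342 of height $16.5: ½ · (342 + 276) · 16.5 = $5098.5.

Consumer surplus falls by $5098.5 thousand.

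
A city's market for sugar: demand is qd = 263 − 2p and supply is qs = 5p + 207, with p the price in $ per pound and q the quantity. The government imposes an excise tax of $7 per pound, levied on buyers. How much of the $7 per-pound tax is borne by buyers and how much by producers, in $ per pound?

Without the tax, 263 − 2p = 5p + 207 gives 7p = 56, so p* = $8 and q* = 247.
With the tax collected from buyers, demand (in seller-price terms) shifts: qd = 263 − 2(p + 7).
New equilibrium: buyers pay $13, producers receive $6, q = 237. (Wedge: pb − ps = 7.)
Burden on buyers: $5; on producers: $2. (They sum to $7.)

Buyers bear $5 per pound; producers bear $2 per pound.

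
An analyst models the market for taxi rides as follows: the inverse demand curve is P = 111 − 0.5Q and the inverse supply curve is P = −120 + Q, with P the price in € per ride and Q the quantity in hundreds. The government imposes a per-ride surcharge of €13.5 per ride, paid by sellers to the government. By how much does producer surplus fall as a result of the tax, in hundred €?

Producer surplus falls by €1345.5 hundred.

Rewrite in direct form: Qd = 222 − 2P and Qs = P + 120.
Without the tax, 222 − 2P = P + 120 gives 3P = 102, so P* = €34 and Q* = 154.
With the tax collected from sellers, supply shifts: Qs = (P − 13.5) + 120.
Solving gives Q = 145 with consumers paying €38.5 and sellers receiving €25 (the €13.5 wedge).
ΔPS is the trapezoid between Q = 145 and Q = 154 of height €9: ½ · (154 + 145) · 9 = €1345.5.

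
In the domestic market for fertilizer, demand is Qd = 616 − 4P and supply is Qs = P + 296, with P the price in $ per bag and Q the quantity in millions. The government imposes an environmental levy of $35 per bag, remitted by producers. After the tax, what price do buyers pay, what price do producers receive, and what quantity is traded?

Before the tax: set 616 − 4P = P + 296 → P* = $64, Q* = 360.
With the tax collected from producers, supply shifts: Qs = (P − 35) + 296.
Solving gives Q = 332 with buyers paying $71 and producers receiving $36 (the $35 wedge).

Buyers pay $71; producers receive $36; quantity = 332.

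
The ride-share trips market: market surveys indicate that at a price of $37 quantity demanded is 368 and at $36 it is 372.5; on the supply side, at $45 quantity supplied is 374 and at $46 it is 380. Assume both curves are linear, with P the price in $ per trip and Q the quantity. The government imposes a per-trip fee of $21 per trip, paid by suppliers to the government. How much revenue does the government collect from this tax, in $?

Tax revenue = $6216.

Demand slope: (372.5 − 368)/(36 − 37) = -4.5, so Qd = 534.5 − 4.5P.
Supply slope: (380 − 374)/(46 − 45) = 6, so Qs = 6P + 104.
Without the tax, 534.5 − 4.5P = 6P + 104 gives 10.5P = 430.5, so P* = $41 and Q* = 350.
With the tax collected from suppliers, supply shifts: Qs = 6(P − 21) + 104.
New equilibrium: buyers pay $53, suppliers receive $32, Q = 296. (Wedge: Pb − Ps = 21.)
Revenue = t · Q = 21 · 296 = $6216.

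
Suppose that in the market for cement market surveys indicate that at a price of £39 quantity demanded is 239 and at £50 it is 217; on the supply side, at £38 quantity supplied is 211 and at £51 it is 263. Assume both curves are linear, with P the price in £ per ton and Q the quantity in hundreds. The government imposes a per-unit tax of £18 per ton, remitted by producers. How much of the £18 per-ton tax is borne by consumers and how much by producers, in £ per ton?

Demand slope: (217 − 239)/(50 − 39) = -2, so Qd = 317 − 2P.
Supply slope: (263 − 211)/(51 − 38) = 4, so Qs = 4P + 59.
Without the tax, 317 − 2P = 4P + 59 gives 6P = 258, so P* = £43 and Q* = 231.
With the tax collected from producers, supply shifts: Qs = 4(P − 18) + 59.
New equilibrium: consumers pay £55, producers receive £37, Q = 207. (Wedge: Pb − Ps = 18.)
Burden on consumers: £12; on producers: £6. (They sum to £18.)
The less price-elastic side of the market bears the larger share of a per-unit tax.

Consumers bear £12 per ton; producers bear £6 per ton.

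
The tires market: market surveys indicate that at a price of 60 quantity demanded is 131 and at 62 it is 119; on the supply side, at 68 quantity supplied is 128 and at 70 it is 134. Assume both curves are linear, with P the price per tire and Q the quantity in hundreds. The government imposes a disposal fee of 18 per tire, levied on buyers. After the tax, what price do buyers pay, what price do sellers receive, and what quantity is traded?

Demand slope: (119 − 131)/(62 − 60) = -6, so Qd = 491 − 6P.
Supply slope: (134 − 128)/(70 − 68) = 3, so Qs = 3P − 76.
Without the tax, 491 − 6P = 3P − 76 gives 9P = 567, so P* = 63 and Q* = 113.
With the tax collected from buyers, demand (in seller-price terms) shifts: Qd = 491 − 6(P + 18).
New equilibrium: buyers pay 69, sellers receive 51, Q = 77. (Wedge: Pb − Ps = 18.)
The less price-elastic side of the market bears the larger share of a per-unit tax.

Buyers pay 69; sellers receive 51; quantity = 77.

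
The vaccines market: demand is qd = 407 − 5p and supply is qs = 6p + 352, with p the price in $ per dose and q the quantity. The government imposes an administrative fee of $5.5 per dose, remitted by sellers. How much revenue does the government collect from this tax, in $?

Before the tax: set 407 − 5p = 6p + 352 → p* = $5, q* = 382.
With the tax collected from sellers, supply shifts: qs = 6(p − 5.5) + 352.
New equilibrium: buyers pay $8, sellers receive $2.5, q = 367. (Wedge: pb − ps = 5.5.)
Revenue = t · Q = 5.5 · 367 = $2018.5.

Tax revenue = $2018.5.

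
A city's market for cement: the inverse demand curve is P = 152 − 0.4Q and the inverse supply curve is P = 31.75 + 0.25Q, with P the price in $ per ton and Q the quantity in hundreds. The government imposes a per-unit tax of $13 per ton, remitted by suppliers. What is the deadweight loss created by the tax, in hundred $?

Inverting to Q(P) form: Qd = 380 − 2.5P; Qs = 4P − 127.
Without the tax, 380 − 2.5P = 4P − 127 gives 6.5P = 507, so P* = $78 and Q* = 185.
With the tax collected from suppliers, supply shifts: Qs = 4(P − 13) − 127.
New equilibrium: buyers pay $86, suppliers receive $73, Q = 165. (Wedge: Pb − Ps = 13.)
Quantity falls by |ΔQ| = |185 − 165| = 20.
DWL = ½ · t · |ΔQ| = ½ · 13 · 20 = $130.

Deadweight loss = $130 hundred.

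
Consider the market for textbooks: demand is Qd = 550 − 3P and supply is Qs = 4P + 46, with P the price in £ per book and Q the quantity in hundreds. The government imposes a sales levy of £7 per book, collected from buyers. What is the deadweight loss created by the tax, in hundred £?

Without the tax, 550 − 3P = 4P + 46 gives 7P = 504, so P* = £72 and Q* = 334.
With the tax collected from buyers, demand (in seller-price terms) shifts: Qd = 550 − 3(P + 7).
Solving gives Q = 322 with buyers paying £76 and producers receiving £69 (the £7 wedge).
Quantity falls by |ΔQ| = |334 − 322| = 12.
DWL = ½ · t · |ΔQ| = ½ · 7 · 12 = £42.

Deadweight loss = £42 hundred.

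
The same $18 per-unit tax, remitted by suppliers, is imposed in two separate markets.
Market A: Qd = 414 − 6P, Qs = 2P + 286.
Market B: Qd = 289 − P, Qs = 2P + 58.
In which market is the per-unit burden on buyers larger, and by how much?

Market A: pre-tax P* = $16, Q* = 318; post-tax Q = 291; per-unit burden on buyers = $4.5.
Market B: pre-tax P* = $77, Q* = 212; post-tax Q = 200; per-unit burden on buyers = $12.
Difference: $4.5 vs $12 → market B is larger by $7.5.

Market B, by $7.5.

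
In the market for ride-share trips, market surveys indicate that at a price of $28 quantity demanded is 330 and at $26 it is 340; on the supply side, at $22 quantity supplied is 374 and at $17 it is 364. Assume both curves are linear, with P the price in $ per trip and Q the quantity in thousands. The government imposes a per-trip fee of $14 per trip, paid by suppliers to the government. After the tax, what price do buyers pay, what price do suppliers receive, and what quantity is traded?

Demand slope: (340 − 330)/(26 − 28) = -5, so Qd = 470 − 5P.
Supply slope: (364 − 374)/(17 − 22) = 2, so Qs = 2P + 330.
Before the tax: set 470 − 5P = 2P + 330 → P* = $20, Q* = 370.
With the tax collected from suppliers, supply shifts: Qs = 2(P − 14) + 330.
Solving gives Q = 350 with buyers paying $24 and suppliers receiving $10 (the $14 wedge).

Buyers pay $24; suppliers receive $10; quantity = 350.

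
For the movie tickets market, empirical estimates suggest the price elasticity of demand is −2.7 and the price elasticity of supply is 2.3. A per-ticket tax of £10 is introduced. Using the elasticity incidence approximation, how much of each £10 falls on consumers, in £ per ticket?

Incidence ratio: consumers' share ≈ εs / (εs + |εd|) = 2.3 / (2.3 + 2.7) = 0.46.
So consumers bear ≈ 0.46 × £10 = £4.6; producers bear £5.4.

Consumers bear ≈ £4.6 per ticket.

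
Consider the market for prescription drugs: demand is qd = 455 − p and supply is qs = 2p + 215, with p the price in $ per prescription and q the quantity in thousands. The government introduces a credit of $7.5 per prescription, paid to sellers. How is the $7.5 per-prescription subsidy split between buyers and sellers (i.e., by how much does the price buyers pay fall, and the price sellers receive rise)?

Without the subsidy, 455 − p = 2p + 215 gives 3p = 240, so p* = $80 and q* = 375.
With a per-unit subsidy paid to sellers, each receives p + 7.5 per unit sold, so supply becomes qs = 2(p + 7.5) + 215.
Solving gives q = 380 with buyers paying $75 and sellers receiving $82.5 (the $7.5 wedge).
Gain to buyers: $5; to sellers: $2.5. (They sum to $7.5.)

Buyers gain $5 per prescription; sellers gain $2.5 per prescription.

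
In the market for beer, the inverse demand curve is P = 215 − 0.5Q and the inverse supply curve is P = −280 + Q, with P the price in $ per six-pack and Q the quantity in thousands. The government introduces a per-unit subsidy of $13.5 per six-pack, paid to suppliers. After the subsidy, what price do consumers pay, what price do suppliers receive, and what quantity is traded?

Rewrite in direct form: Qd = 430 − 2P and Qs = P + 280.
Without the subsidy, 430 − 2P = P + 280 gives 3P = 150, so P* = $50 and Q* = 330.
With a per-unit subsidy paid to suppliers, each receives P + 13.5 per unit sold, so supply becomes Qs = (P + 13.5) + 280.
New equilibrium: consumers pay $45.5, suppliers receive $59, Q = 339. (Wedge: Pb − Ps = −13.5.)

Consumers pay $45.5; suppliers receive $59; quantity = 339.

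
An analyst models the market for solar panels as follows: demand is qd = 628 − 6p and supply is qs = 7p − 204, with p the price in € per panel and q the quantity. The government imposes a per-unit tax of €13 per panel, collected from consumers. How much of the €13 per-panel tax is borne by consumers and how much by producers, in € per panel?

Consumers bear €7 per panel; producers bear €6 per panel.

Without the tax, 628 − 6p = 7p − 204 gives 13p = 832, so p* = €64 and q* = 244.
With the tax collected from consumers, demand (in seller-price terms) shifts: qd = 628 − 6(p + 13).
Solving gives q = 202 with consumers paying €71 and producers receiving €58 (the €13 wedge).
Burden on consumers: €7; on producers: €6. (They sum to €13.)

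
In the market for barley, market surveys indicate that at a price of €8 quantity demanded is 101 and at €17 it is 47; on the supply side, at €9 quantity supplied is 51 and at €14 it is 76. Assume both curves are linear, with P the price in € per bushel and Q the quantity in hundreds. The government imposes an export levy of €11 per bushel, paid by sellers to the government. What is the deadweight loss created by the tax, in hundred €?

Demand slope: (47 − 101)/(17 − 8) = -6, so Qd = 149 − 6P.
Supply slope: (76 − 51)/(14 − 9) = 5, so Qs = 5P + 6.
Without the tax, 149 − 6P = 5P + 6 gives 11P = 143, so P* = €13 and Q* = 71.
With the tax collected from sellers, supply shifts: Qs = 5(P − 11) + 6.
Solving gives Q = 41 with buyers paying €18 and sellers receiving €7 (the €11 wedge).
Quantity falls by |ΔQ| = |71 − 41| = 30.
DWL = ½ · t · |ΔQ| = ½ · 11 · 30 = €165.

Deadweight loss = €165 hundred.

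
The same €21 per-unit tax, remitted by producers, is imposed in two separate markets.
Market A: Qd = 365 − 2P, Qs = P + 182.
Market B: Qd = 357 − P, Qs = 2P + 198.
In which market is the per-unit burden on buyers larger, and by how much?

Market B, by €7.

Market A: pre-tax P* = €61, Q* = 243; post-tax Q = 229; per-unit burden on buyers = €7.
Market B: pre-tax P* = €53, Q* = 304; post-tax Q = 290; per-unit burden on buyers = €14.
Difference: €7 vs €14 → market B is larger by €7.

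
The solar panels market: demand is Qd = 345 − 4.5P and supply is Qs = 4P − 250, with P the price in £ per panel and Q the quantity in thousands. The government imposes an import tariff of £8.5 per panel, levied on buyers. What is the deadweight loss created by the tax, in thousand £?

Deadweight loss = £76.5 thousand.

Without the tax, 345 − 4.5P = 4P − 250 gives 8.5P = 595, so P* = £70 and Q* = 30.
With the tax collected from buyers, demand (in seller-price terms) shifts: Qd = 345 − 4.5(P + 8.5).
New equilibrium: buyers pay £74, sellers receive £65.5, Q = 12. (Wedge: Pb − Ps = 8.5.)
Quantity falls by |ΔQ| = |30 − 12| = 18.
DWL = ½ · t · |ΔQ| = ½ · 8.5 · 18 = £76.5.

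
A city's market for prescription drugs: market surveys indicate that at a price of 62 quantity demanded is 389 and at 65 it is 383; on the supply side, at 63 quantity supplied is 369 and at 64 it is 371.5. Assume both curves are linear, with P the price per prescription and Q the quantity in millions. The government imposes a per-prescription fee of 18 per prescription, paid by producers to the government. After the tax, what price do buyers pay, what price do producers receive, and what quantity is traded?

Demand slope: (383 − 389)/(65 − 62) = -2, so Qd = 513 − 2P.
Supply slope: (371.5 − 369)/(64 − 63) = 2.5, so Qs = 2.5P + 211.5.
Without the tax, 513 − 2P = 2.5P + 211.5 gives 4.5P = 301.5, so P* = 67 and Q* = 379.
With the tax collected from producers, supply shifts: Qs = 2.5(P − 18) + 211.5.
New equilibrium: buyers pay 77, producers receive 59, Q = 359. (Wedge: Pb − Ps = 18.)
The less price-elastic side of the market bears the larger share of a per-unit tax.

Buyers pay 77; producers receive 59; quantity = 359.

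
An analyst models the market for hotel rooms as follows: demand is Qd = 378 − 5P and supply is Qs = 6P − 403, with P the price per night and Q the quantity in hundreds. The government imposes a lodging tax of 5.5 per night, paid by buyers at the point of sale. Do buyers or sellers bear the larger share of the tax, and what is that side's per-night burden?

Buyers bear the larger share: 3 per night.

Before the tax: set 378 − 5P = 6P − 403 → P* = 71, Q* = 23.
With the tax collected from buyers, demand (in seller-price terms) shifts: Qd = 378 − 5(P + 5.5).
New equilibrium: buyers pay 74, sellers receive 68.5, Q = 8. (Wedge: Pb − Ps = 5.5.)
Per-night burden: buyers 3, sellers 2.5.
Buyers take the larger share because demand is less price-elastic here (demand slope 5 vs supply slope 6).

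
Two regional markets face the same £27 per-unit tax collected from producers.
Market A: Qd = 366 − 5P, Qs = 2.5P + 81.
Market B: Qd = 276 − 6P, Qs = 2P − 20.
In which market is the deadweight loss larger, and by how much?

Market A, by £60.75.

Market A: pre-tax P* = £38, Q* = 176; post-tax Q = 131; deadweight loss = £607.5.
Market B: pre-tax P* = £37, Q* = 54; post-tax Q = 13.5; deadweight loss = £546.75.
Difference: £607.5 vs £546.75 → market A is larger by £60.75.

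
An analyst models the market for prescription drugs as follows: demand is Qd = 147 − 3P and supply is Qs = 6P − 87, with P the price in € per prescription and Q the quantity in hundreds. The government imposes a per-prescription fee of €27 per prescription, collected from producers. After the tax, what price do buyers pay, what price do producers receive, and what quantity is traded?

Without the tax, 147 − 3P = 6P − 87 gives 9P = 234, so P* = €26 and Q* = 69.
With the tax collected from producers, supply shifts: Qs = 6(P − 27) − 87.
Solving gives Q = 15 with buyers paying €44 and producers receiving €17 (the €27 wedge).

Buyers pay €44; producers receive €17; quantity = 15.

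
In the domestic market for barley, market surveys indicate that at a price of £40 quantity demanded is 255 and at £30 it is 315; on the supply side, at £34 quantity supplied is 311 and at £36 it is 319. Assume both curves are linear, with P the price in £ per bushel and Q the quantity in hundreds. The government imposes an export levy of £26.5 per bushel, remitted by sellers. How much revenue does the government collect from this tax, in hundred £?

Tax revenue = £6344.1 hundred.

Demand slope: (315 − 255)/(30 − 40) = -6, so Qd = 495 − 6P.
Supply slope: (319 − 311)/(36 − 34) = 4, so Qs = 4P + 175.
Without the tax, 495 − 6P = 4P + 175 gives 10P = 320, so P* = £32 and Q* = 303.
With the tax collected from sellers, supply shifts: Qs = 4(P − 26.5) + 175.
New equilibrium: consumers pay £42.6, sellers receive £16.1, Q = 239.4. (Wedge: Pb − Ps = 26.5.)
Revenue = t · Q = 26.5 · 239.4 = £6344.1.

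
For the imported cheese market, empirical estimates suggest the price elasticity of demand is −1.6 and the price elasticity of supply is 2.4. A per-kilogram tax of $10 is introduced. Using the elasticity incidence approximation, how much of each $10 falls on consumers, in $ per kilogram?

Incidence ratio: consumers' share ≈ εs / (εs + |εd|) = 2.4 / (2.4 + 1.6) = 0.6.
So consumers bear ≈ 0.6 × $10 = $6; producers bear $4.

Consumers bear ≈ $6 per kilogram.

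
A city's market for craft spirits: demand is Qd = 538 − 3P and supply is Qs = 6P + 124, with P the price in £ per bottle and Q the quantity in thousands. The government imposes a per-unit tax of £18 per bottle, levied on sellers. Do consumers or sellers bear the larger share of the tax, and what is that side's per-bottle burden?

Consumers bear the larger share: £12 per bottle.

Before the tax: set 538 − 3P = 6P + 124 → P* = £46, Q* = 400.
With the tax collected from sellers, supply shifts: Qs = 6(P − 18) + 124.
Solving gives Q = 364 with consumers paying £58 and sellers receiving £40 (the £18 wedge).
Per-bottle burden: consumers £12, sellers £6.
Consumers take the larger share because demand is less price-elastic here (demand slope 3 vs supply slope 6).
The less price-elastic side of the market bears the larger share of a per-unit tax.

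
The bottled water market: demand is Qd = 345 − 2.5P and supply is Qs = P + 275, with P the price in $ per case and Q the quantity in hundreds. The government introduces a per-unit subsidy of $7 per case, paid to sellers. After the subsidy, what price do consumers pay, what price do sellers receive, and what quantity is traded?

Consumers pay $18; sellers receive $25; quantity = 300.

Without the subsidy, 345 − 2.5P = P + 275 gives 3.5P = 70, so P* = $20 and Q* = 295.
With a per-unit subsidy paid to sellers, each receives P + 7 per unit sold, so supply becomes Qs = (P + 7) + 275.
New equilibrium: consumers pay $18, sellers receive $25, Q = 300. (Wedge: Pb − Ps = −7.)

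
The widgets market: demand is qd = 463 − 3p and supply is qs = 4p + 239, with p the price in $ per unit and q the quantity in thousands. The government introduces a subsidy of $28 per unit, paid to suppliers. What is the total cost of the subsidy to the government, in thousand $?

Government outlay = $11620 thousand.

Without the subsidy, 463 − 3p = 4p + 239 gives 7p = 224, so p* = $32 and q* = 367.
With a per-unit subsidy paid to suppliers, each receives p + 28 per unit sold, so supply becomes qs = 4(p + 28) + 239.
New equilibrium: consumers pay $16, suppliers receive $44, q = 415. (Wedge: pb − ps = −28.)
Outlay = t · Q = 28 · 415 = $11620.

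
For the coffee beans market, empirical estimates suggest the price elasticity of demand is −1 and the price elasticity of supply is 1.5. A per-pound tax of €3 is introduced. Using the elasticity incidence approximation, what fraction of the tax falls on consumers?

Consumers' share ≈ 0.6.

Incidence ratio: consumers' share ≈ εs / (εs + |εd|) = 1.5 / (1.5 + 1) = 0.6.
Supply is the more elastic side, so consumers bear the larger share.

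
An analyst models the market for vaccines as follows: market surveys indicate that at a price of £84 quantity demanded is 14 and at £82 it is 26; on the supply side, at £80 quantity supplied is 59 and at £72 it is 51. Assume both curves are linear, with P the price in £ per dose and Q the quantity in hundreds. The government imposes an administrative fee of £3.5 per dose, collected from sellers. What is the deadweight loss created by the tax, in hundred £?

Deadweight loss = £5.25 hundred.

Demand slope: (26 − 14)/(82 − 84) = -6, so Qd = 518 − 6P.
Supply slope: (51 − 59)/(72 − 80) = 1, so Qs = P − 21.
Without the tax, 518 − 6P = P − 21 gives 7P = 539, so P* = £77 and Q* = 56.
With the tax collected from sellers, supply shifts: Qs = (P − 3.5) − 21.
Solving gives Q = 53 with buyers paying £77.5 and sellers receiving £74 (the £3.5 wedge).
Quantity falls by |ΔQ| = |56 − 53| = 3.
DWL = ½ · t · |ΔQ| = ½ · 3.5 · 3 = £5.25.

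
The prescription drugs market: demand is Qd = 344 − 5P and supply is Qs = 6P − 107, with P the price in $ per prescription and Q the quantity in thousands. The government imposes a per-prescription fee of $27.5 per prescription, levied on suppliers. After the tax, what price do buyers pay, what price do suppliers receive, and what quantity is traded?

Before the tax: set 344 − 5P = 6P − 107 → P* = $41, Q* = 139.
With the tax collected from suppliers, supply shifts: Qs = 6(P − 27.5) − 107.
New equilibrium: buyers pay $56, suppliers receive $28.5, Q = 64. (Wedge: Pb − Ps = 27.5.)

Buyers pay $56; suppliers receive $28.5; quantity = 64.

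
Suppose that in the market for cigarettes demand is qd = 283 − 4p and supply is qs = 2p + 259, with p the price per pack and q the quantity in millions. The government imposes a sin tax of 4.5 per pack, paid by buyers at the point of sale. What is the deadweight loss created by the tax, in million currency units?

Without the tax, 283 − 4p = 2p + 259 gives 6p = 24, so p* = 4 and q* = 267.
With the tax collected from buyers, demand (in seller-price terms) shifts: qd = 283 − 4(p + 4.5).
Solving gives q = 261 with buyers paying 5.5 and suppliers receiving 1 (the 4.5 wedge).
Quantity falls by |ΔQ| = |267 − 261| = 6.
DWL = ½ · t · |ΔQ| = ½ · 4.5 · 6 = 13.5.

Deadweight loss = 13.5 million.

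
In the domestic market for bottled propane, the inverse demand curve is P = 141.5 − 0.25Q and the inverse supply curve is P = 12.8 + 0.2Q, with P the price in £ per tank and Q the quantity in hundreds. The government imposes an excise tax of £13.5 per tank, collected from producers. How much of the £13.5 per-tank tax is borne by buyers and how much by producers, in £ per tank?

Inverting to Q(P) form: Qd = 566 − 4P; Qs = 5P − 64.
Without the tax, 566 − 4P = 5P − 64 gives 9P = 630, so P* = £70 and Q* = 286.
With the tax collected from producers, supply shifts: Qs = 5(P − 13.5) − 64.
Solving gives Q = 256 with buyers paying £77.5 and producers receiving £64 (the £13.5 wedge).
Burden on buyers: £7.5; on producers: £6. (They sum to £13.5.)

Buyers bear £7.5 per tank; producers bear £6 per tank.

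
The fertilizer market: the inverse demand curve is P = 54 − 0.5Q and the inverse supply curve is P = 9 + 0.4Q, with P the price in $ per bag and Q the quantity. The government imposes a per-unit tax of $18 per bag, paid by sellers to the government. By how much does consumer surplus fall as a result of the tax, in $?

Consumer surplus falls by $400.

Inverting to Q(P) form: Qd = 108 − 2P; Qs = 2.5P − 22.5.
Before the tax: set 108 − 2P = 2.5P − 22.5 → P* = $29, Q* = 50.
With the tax collected from sellers, supply shifts: Qs = 2.5(P − 18) − 22.5.
New equilibrium: consumers pay $39, sellers receive $21, Q = 30. (Wedge: Pb − Ps = 18.)
ΔCS is the trapezoid between Q = 30 and Q = 50 of height $10: ½ · (50 + 30) · 10 = $400.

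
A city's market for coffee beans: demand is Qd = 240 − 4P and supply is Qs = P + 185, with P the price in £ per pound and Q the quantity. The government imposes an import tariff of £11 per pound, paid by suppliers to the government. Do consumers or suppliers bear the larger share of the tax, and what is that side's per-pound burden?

Suppliers bear the larger share: £8.8 per pound.

Before the tax: set 240 − 4P = P + 185 → P* = £11, Q* = 196.
With the tax collected from suppliers, supply shifts: Qs = (P − 11) + 185.
New equilibrium: consumers pay £13.2, suppliers receive £2.2, Q = 187.2. (Wedge: Pb − Ps = 11.)
Per-pound burden: consumers £2.2, suppliers £8.8.
Suppliers take the larger share because supply is less price-elastic here (demand slope 4 vs supply slope 1).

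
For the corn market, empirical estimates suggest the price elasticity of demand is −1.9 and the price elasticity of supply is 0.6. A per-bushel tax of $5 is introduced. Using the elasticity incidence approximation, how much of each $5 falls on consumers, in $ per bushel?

Consumers bear ≈ $1.2 per bushel.

Incidence ratio: consumers' share ≈ εs / (εs + |εd|) = 0.6 / (0.6 + 1.9) = 0.24.
So consumers bear ≈ 0.24 × $5 = $1.2; suppliers bear $3.8.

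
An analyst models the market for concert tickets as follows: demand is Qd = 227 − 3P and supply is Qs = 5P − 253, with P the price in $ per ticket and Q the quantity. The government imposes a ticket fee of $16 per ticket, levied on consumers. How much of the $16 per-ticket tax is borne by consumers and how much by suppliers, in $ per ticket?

Consumers bear $10 per ticket; suppliers bear $6 per ticket.

Without the tax, 227 − 3P = 5P − 253 gives 8P = 480, so P* = $60 and Q* = 47.
With the tax collected from consumers, demand (in seller-price terms) shifts: Qd = 227 − 3(P + 16).
New equilibrium: consumers pay $70, suppliers receive $54, Q = 17. (Wedge: Pb − Ps = 16.)
Burden on consumers: $10; on suppliers: $6. (They sum to $16.)
The less price-elastic side of the market bears the larger share of a per-unit tax.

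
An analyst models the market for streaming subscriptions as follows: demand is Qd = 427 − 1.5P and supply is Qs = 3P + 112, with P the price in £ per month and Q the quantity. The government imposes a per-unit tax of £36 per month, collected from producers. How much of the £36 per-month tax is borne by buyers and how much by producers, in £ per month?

Buyers bear £24 per month; producers bear £12 per month.

Without the tax, 427 − 1.5P = 3P + 112 gives 4.5P = 315, so P* = £70 and Q* = 322.
With the tax collected from producers, supply shifts: Qs = 3(P − 36) + 112.
Solving gives Q = 286 with buyers paying £94 and producers receiving £58 (the £36 wedge).
Burden on buyers: £24; on producers: £12. (They sum to £36.)
The less price-elastic side of the market bears the larger share of a per-unit tax.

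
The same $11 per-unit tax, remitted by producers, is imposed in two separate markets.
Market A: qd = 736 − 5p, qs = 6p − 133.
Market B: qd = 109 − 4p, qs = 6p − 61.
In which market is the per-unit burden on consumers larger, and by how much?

Market A: pre-tax p* = $79, q* = 341; post-tax q = 311; per-unit burden on consumers = $6.
Market B: pre-tax p* = $17, q* = 41; post-tax q = 14.6; per-unit burden on consumers = $6.6.
Difference: $6 vs $6.6 → market B is larger by $0.6.

Market B, by $0.6.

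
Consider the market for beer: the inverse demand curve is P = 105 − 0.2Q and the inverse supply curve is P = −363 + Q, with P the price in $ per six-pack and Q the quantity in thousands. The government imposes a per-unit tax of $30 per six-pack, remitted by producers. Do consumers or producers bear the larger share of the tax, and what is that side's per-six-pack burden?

Producers bear the larger share: $25 per six-pack.

Rewrite in direct form: Qd = 525 − 5P and Qs = P + 363.
Without the tax, 525 − 5P = P + 363 gives 6P = 162, so P* = $27 and Q* = 390.
With the tax collected from producers, supply shifts: Qs = (P − 30) + 363.
Solving gives Q = 365 with consumers paying $32 and producers receiving $2 (the $30 wedge).
Per-six-pack burden: consumers $5, producers $25.
Producers take the larger share because supply is less price-elastic here (demand slope 5 vs supply slope 1).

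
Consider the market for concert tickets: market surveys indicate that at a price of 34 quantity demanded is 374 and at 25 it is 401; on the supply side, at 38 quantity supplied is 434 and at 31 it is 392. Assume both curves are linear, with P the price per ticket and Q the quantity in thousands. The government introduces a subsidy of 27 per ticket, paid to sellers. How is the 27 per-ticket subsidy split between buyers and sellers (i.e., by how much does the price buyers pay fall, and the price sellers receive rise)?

Buyers gain 18 per ticket; sellers gain 9 per ticket.

Demand slope: (401 − 374)/(25 − 34) = -3, so Qd = 476 − 3P.
Supply slope: (392 − 434)/(31 − 38) = 6, so Qs = 6P + 206.
Without the subsidy, 476 − 3P = 6P + 206 gives 9P = 270, so P* = 30 and Q* = 386.
With a per-unit subsidy paid to sellers, each receives P + 27 per unit sold, so supply becomes Qs = 6(P + 27) + 206.
Solving gives Q = 440 with buyers paying 12 and sellers receiving 39 (the 27 wedge).
Gain to buyers: 18; to sellers: 9. (They sum to 27.)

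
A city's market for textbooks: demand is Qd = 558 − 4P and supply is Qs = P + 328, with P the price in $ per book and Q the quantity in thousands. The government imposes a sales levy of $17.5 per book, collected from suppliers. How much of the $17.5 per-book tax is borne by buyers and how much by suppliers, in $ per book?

Before the tax: set 558 − 4P = P + 328 → P* = $46, Q* = 374.
With the tax collected from suppliers, supply shifts: Qs = (P − 17.5) + 328.
Solving gives Q = 360 with buyers paying $49.5 and suppliers receiving $32 (the $17.5 wedge).
Burden on buyers: $3.5; on suppliers: $14. (They sum to $17.5.)
The less price-elastic side of the market bears the larger share of a per-unit tax.

Buyers bear $3.5 per book; suppliers bear $14 per book.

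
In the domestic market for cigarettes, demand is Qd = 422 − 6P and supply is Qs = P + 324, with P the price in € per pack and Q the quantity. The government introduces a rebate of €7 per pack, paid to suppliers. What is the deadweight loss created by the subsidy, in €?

Before the subsidy: set 422 − 6P = P + 324 → P* = €14, Q* = 338.
With a per-unit subsidy paid to suppliers, each receives P + 7 per unit sold, so supply becomes Qs = (P + 7) + 324.
New equilibrium: consumers pay €13, suppliers receive €20, Q = 344. (Wedge: Pb − Ps = −7.)
Quantity rises by |ΔQ| = |338 − 344| = 6.
DWL = ½ · t · |ΔQ| = ½ · 7 · 6 = €21.

Deadweight loss = €21.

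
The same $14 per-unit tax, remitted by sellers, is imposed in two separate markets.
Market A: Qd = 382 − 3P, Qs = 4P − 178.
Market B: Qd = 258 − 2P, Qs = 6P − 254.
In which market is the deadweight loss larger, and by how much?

Market A, by $21.

Market A: pre-tax P* = $80, Q* = 142; post-tax Q = 118; deadweight loss = $168.
Market B: pre-tax P* = $64, Q* = 130; post-tax Q = 109; deadweight loss = $147.
Difference: $168 vs $147 → market A is larger by $21.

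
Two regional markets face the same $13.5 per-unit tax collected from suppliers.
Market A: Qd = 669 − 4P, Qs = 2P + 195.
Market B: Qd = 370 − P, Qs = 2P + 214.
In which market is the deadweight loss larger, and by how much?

Market A: pre-tax P* = $79, Q* = 353; post-tax Q = 335; deadweight loss = $121.5.
Market B: pre-tax P* = $52, Q* = 318; post-tax Q = 309; deadweight loss = $60.75.
Difference: $121.5 vs $60.75 → market A is larger by $60.75.

Market A, by $60.75.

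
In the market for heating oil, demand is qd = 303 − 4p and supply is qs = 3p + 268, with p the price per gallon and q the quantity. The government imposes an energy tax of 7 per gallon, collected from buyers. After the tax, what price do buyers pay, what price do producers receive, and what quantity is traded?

Before the tax: set 303 − 4p = 3p + 268 → p* = 5, q* = 283.
With the tax collected from buyers, demand (in seller-price terms) shifts: qd = 303 − 4(p + 7).
New equilibrium: buyers pay 8, producers receive 1, q = 271. (Wedge: pb − ps = 7.)

Buyers pay 8; producers receive 1; quantity = 271.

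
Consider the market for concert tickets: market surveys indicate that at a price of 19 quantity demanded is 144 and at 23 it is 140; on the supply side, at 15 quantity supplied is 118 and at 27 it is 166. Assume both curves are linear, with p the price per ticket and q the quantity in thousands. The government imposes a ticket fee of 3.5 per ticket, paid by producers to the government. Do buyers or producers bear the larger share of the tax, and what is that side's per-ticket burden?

Demand slope: (140 − 144)/(23 − 19) = -1, so qd = 163 − p.
Supply slope: (166 − 118)/(27 − 15) = 4, so qs = 4p + 58.
Without the tax, 163 − p = 4p + 58 gives 5p = 105, so p* = 21 and q* = 142.
With the tax collected from producers, supply shifts: qs = 4(p − 3.5) + 58.
New equilibrium: buyers pay 23.8, producers receive 20.3, q = 139.2. (Wedge: pb − ps = 3.5.)
Per-ticket burden: buyers 2.8, producers 0.7.
Buyers take the larger share because demand is less price-elastic here (demand slope 1 vs supply slope 4).
The less price-elastic side of the market bears the larger share of a per-unit tax.

Buyers bear the larger share: 2.8 per ticket.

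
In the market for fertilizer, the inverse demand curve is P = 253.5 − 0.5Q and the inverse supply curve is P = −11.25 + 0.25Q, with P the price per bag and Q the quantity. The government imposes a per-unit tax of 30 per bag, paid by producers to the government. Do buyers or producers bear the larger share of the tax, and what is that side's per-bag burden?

Inverting to Q(P) form: Qd = 507 − 2P; Qs = 4P + 45.
Before the tax: set 507 − 2P = 4P + 45 → P* = 77, Q* = 353.
With the tax collected from producers, supply shifts: Qs = 4(P − 30) + 45.
New equilibrium: buyers pay 97, producers receive 67, Q = 313. (Wedge: Pb − Ps = 30.)
Per-bag burden: buyers 20, producers 10.
Buyers take the larger share because demand is less price-elastic here (demand slope 2 vs supply slope 4).

Buyers bear the larger share: 20 per bag.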